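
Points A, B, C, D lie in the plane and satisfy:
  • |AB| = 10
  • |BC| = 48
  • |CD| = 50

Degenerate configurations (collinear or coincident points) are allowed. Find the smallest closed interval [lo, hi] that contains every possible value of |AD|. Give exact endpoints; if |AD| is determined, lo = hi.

|AD| ∈ [0, 108]  (≈ [0.0000, 108.0000])

|AB| ∈ {10}
|BC| ∈ {48}
|CD| ∈ {50}
|AC| ∈ [38, 58]
|BD| ∈ [2, 98]
|AD| ∈ [0, 108]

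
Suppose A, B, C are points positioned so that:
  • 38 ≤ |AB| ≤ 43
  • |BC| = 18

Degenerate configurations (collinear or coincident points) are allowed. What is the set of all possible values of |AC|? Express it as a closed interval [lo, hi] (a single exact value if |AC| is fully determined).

|AC| ∈ [20, 61]  (≈ [20.0000, 61.0000])

|AB| ∈ [38, 43]
|BC| ∈ {18}
|AC| ∈ [20, 61]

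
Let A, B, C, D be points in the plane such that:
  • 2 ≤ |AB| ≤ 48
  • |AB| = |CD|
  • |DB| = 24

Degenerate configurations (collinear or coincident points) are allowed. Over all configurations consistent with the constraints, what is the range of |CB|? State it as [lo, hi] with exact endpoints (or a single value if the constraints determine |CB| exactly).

|AB| ∈ [2, 48]
|BD| ∈ {24}
|CD| ∈ [2, 48]
|AD| ∈ [0, 72]
|BC| ∈ [0, 72]
|AC| ∈ [0, 120]

|CB| ∈ [0, 72]  (≈ [0.0000, 72.0000])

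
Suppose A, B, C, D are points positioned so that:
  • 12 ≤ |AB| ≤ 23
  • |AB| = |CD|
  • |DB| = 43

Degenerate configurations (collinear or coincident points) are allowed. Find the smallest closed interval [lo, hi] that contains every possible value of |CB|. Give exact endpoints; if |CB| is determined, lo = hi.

|AB| ∈ [12, 23]
|BD| ∈ {43}
|CD| ∈ [12, 23]
|AD| ∈ [20, 66]
|BC| ∈ [20, 66]
|AC| ∈ [0, 89]

|CB| ∈ [20, 66]  (≈ [20.0000, 66.0000])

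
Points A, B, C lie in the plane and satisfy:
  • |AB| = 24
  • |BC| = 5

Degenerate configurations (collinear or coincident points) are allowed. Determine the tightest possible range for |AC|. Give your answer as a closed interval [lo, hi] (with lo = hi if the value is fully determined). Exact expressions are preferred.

|AC| ∈ [19, 29]  (≈ [19.0000, 29.0000])

|AB| ∈ {24}
|BC| ∈ {5}
|AC| ∈ [19, 29]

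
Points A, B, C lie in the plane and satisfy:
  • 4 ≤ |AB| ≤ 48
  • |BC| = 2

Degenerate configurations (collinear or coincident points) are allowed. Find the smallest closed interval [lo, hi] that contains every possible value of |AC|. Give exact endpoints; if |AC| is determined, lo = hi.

|AB| ∈ [4, 48]
|BC| ∈ {2}
|AC| ∈ [2, 50]

|AC| ∈ [2, 50]  (≈ [2.0000, 50.0000])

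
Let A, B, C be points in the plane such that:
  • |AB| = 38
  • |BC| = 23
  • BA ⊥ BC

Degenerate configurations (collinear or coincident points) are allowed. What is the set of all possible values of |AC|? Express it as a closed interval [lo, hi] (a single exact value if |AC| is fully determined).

|AC| = √(1973)  (≈ 44.4185)

|AB| ∈ {38}
|BC| ∈ {23}
|AC| ∈ {√(1973)}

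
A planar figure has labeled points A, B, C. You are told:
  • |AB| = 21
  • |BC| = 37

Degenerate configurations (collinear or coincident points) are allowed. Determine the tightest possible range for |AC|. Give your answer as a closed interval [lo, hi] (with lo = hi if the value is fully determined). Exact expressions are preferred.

|AB| ∈ {21}
|BC| ∈ {37}
|AC| ∈ [16, 58]

|AC| ∈ [16, 58]  (≈ [16.0000, 58.0000])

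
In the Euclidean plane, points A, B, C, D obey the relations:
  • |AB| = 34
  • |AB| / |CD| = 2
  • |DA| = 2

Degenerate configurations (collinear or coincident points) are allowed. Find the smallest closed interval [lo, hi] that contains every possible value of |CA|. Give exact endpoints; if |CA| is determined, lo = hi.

|CA| ∈ [15, 19]  (≈ [15.0000, 19.0000])

|AB| ∈ {34}
|AD| ∈ {2}
|CD| ∈ {17}
|BD| ∈ [32, 36]
|AC| ∈ [15, 19]
|BC| ∈ [15, 53]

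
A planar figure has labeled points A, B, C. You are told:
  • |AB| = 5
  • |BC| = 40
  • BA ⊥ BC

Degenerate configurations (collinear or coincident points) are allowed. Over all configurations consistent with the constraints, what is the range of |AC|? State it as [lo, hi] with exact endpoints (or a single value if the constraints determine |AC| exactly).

|AC| = 5·√(65)  (≈ 40.3113)

|AB| ∈ {5}
|BC| ∈ {40}
|AC| ∈ {5·√(65)}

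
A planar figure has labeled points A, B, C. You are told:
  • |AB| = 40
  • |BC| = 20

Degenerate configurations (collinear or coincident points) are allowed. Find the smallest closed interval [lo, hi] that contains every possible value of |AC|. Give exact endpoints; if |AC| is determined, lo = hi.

|AB| ∈ {40}
|BC| ∈ {20}
|AC| ∈ [20, 60]

|AC| ∈ [20, 60]  (≈ [20.0000, 60.0000])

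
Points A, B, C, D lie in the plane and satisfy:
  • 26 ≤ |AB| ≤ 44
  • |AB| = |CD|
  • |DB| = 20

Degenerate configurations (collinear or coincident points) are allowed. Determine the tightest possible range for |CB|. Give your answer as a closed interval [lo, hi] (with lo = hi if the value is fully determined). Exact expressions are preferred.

|CB| ∈ [6, 64]  (≈ [6.0000, 64.0000])

|AB| ∈ [26, 44]
|BD| ∈ {20}
|CD| ∈ [26, 44]
|AD| ∈ [6, 64]
|BC| ∈ [6, 64]
|AC| ∈ [0, 108]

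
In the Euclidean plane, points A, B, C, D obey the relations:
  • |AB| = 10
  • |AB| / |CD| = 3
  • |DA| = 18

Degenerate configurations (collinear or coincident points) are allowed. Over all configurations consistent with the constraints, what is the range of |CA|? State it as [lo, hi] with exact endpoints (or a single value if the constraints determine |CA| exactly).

|AB| ∈ {10}
|AD| ∈ {18}
|CD| ∈ {10/3}
|BD| ∈ [8, 28]
|AC| ∈ [44/3, 64/3]
|BC| ∈ [14/3, 94/3]

|CA| ∈ [44/3, 64/3]  (≈ [14.6667, 21.3333])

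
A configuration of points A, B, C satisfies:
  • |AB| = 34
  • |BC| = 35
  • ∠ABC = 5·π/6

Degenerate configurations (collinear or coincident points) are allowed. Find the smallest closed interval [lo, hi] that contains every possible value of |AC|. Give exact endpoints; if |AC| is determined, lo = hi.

|AB| ∈ {34}
|BC| ∈ {35}
|AC| ∈ {√(1190·√(3) + 2381)}

|AC| = √(1190·√(3) + 2381)  (≈ 66.6494)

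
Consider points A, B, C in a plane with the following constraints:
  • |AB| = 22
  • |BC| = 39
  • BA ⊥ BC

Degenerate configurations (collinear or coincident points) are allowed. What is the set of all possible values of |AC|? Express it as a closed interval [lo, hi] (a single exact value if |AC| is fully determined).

|AC| = √(2005)  (≈ 44.7772)

|AB| ∈ {22}
|BC| ∈ {39}
|AC| ∈ {√(2005)}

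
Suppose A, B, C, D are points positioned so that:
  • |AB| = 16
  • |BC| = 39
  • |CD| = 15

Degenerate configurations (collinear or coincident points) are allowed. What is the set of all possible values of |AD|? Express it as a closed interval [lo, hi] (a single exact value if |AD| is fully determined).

|AB| ∈ {16}
|BC| ∈ {39}
|CD| ∈ {15}
|AC| ∈ [23, 55]
|BD| ∈ [24, 54]
|AD| ∈ [8, 70]

|AD| ∈ [8, 70]  (≈ [8.0000, 70.0000])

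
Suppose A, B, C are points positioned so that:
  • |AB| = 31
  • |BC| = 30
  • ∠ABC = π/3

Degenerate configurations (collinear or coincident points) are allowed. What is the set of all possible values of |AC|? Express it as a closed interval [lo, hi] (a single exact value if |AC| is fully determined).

|AB| ∈ {31}
|BC| ∈ {30}
|AC| ∈ {7·√(19)}

|AC| = 7·√(19)  (≈ 30.5123)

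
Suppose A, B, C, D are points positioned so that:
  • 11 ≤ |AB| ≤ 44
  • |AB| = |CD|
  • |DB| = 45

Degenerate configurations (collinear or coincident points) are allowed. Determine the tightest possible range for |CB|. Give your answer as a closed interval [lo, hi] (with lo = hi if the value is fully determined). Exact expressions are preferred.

|CB| ∈ [1, 89]  (≈ [1.0000, 89.0000])

|AB| ∈ [11, 44]
|BD| ∈ {45}
|CD| ∈ [11, 44]
|AD| ∈ [1, 89]
|BC| ∈ [1, 89]
|AC| ∈ [0, 133]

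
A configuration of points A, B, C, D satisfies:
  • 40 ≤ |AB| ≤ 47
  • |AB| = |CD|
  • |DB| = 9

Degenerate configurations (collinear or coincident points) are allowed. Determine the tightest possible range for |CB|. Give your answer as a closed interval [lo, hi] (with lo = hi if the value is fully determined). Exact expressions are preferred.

|AB| ∈ [40, 47]
|BD| ∈ {9}
|CD| ∈ [40, 47]
|AD| ∈ [31, 56]
|BC| ∈ [31, 56]
|AC| ∈ [0, 103]

|CB| ∈ [31, 56]  (≈ [31.0000, 56.0000])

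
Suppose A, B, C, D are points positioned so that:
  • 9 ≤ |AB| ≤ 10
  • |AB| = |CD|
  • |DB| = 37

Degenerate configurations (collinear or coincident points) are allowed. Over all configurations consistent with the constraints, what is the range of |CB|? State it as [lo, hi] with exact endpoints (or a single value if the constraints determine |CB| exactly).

|CB| ∈ [27, 47]  (≈ [27.0000, 47.0000])

|AB| ∈ [9, 10]
|BD| ∈ {37}
|CD| ∈ [9, 10]
|AD| ∈ [27, 47]
|BC| ∈ [27, 47]
|AC| ∈ [17, 57]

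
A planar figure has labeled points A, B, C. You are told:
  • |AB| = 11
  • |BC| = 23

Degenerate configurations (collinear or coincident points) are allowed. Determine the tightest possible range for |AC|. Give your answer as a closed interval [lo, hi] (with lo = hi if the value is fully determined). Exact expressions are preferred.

|AC| ∈ [12, 34]  (≈ [12.0000, 34.0000])

|AB| ∈ {11}
|BC| ∈ {23}
|AC| ∈ [12, 34]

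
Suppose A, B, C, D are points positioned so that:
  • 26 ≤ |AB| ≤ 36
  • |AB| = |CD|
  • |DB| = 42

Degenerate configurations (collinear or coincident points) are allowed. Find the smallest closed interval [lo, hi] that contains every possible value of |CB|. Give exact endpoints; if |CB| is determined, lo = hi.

|CB| ∈ [6, 78]  (≈ [6.0000, 78.0000])

|AB| ∈ [26, 36]
|BD| ∈ {42}
|CD| ∈ [26, 36]
|AD| ∈ [6, 78]
|BC| ∈ [6, 78]
|AC| ∈ [0, 114]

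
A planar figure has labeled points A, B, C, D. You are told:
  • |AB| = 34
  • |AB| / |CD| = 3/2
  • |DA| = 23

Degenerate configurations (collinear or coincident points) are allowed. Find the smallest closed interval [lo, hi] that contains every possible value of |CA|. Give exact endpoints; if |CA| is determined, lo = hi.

|CA| ∈ [1/3, 137/3]  (≈ [0.3333, 45.6667])

|AB| ∈ {34}
|AD| ∈ {23}
|CD| ∈ {68/3}
|BD| ∈ [11, 57]
|AC| ∈ [1/3, 137/3]
|BC| ∈ [0, 239/3]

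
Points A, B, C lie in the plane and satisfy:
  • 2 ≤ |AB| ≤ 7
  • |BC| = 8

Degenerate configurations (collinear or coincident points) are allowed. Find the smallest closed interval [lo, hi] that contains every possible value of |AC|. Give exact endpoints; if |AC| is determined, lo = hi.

|AB| ∈ [2, 7]
|BC| ∈ {8}
|AC| ∈ [1, 15]

|AC| ∈ [1, 15]  (≈ [1.0000, 15.0000])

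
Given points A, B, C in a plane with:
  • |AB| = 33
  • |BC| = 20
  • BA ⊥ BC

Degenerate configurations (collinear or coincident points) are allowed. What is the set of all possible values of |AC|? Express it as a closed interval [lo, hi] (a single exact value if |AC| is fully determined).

|AB| ∈ {33}
|BC| ∈ {20}
|AC| ∈ {√(1489)}

|AC| = √(1489)  (≈ 38.5876)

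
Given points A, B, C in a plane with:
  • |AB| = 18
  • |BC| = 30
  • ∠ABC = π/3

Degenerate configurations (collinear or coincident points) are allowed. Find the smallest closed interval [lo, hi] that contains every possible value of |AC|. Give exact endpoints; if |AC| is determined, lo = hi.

|AB| ∈ {18}
|BC| ∈ {30}
|AC| ∈ {6·√(19)}

|AC| = 6·√(19)  (≈ 26.1534)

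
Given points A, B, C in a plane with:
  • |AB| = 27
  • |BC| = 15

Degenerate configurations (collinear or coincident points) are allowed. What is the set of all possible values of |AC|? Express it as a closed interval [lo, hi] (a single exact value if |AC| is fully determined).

|AC| ∈ [12, 42]  (≈ [12.0000, 42.0000])

|AB| ∈ {27}
|BC| ∈ {15}
|AC| ∈ [12, 42]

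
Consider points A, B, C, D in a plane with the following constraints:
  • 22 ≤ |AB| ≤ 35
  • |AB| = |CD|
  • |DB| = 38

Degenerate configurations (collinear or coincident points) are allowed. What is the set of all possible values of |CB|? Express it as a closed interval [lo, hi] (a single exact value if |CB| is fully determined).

|AB| ∈ [22, 35]
|BD| ∈ {38}
|CD| ∈ [22, 35]
|AD| ∈ [3, 73]
|BC| ∈ [3, 73]
|AC| ∈ [0, 108]

|CB| ∈ [3, 73]  (≈ [3.0000, 73.0000])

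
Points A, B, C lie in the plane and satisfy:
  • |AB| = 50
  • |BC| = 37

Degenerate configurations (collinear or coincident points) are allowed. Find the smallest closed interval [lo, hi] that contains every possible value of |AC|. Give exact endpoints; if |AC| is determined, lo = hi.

|AB| ∈ {50}
|BC| ∈ {37}
|AC| ∈ [13, 87]

|AC| ∈ [13, 87]  (≈ [13.0000, 87.0000])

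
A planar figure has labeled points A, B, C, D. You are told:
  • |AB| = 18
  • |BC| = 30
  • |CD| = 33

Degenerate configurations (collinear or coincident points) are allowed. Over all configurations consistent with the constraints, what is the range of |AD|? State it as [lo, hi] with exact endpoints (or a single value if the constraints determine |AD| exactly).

|AD| ∈ [0, 81]  (≈ [0.0000, 81.0000])

|AB| ∈ {18}
|BC| ∈ {30}
|CD| ∈ {33}
|AC| ∈ [12, 48]
|BD| ∈ [3, 63]
|AD| ∈ [0, 81]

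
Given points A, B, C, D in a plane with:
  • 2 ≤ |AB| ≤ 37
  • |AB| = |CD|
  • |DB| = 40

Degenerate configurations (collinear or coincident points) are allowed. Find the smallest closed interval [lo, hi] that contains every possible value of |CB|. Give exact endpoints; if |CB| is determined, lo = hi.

|CB| ∈ [3, 77]  (≈ [3.0000, 77.0000])

|AB| ∈ [2, 37]
|BD| ∈ {40}
|CD| ∈ [2, 37]
|AD| ∈ [3, 77]
|BC| ∈ [3, 77]
|AC| ∈ [0, 114]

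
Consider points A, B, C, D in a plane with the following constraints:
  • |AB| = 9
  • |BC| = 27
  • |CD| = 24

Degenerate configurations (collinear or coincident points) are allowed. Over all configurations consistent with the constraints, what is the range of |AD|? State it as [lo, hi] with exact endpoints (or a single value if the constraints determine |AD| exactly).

|AB| ∈ {9}
|BC| ∈ {27}
|CD| ∈ {24}
|AC| ∈ [18, 36]
|BD| ∈ [3, 51]
|AD| ∈ [0, 60]

|AD| ∈ [0, 60]  (≈ [0.0000, 60.0000])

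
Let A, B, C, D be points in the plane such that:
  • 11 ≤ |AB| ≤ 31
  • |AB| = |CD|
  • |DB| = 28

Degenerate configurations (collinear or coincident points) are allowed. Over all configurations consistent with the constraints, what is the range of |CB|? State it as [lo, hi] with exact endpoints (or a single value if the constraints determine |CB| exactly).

|CB| ∈ [0, 59]  (≈ [0.0000, 59.0000])

|AB| ∈ [11, 31]
|BD| ∈ {28}
|CD| ∈ [11, 31]
|AD| ∈ [0, 59]
|BC| ∈ [0, 59]
|AC| ∈ [0, 90]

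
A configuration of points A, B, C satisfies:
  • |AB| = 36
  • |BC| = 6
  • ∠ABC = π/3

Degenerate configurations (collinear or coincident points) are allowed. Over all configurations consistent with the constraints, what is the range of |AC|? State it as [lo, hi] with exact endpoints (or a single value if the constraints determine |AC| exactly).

|AC| = 6·√(31)  (≈ 33.4066)

|AB| ∈ {36}
|BC| ∈ {6}
|AC| ∈ {6·√(31)}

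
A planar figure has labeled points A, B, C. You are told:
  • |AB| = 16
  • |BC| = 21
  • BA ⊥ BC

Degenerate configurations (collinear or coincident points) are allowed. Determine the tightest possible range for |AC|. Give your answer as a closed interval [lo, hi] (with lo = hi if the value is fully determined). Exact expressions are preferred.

|AB| ∈ {16}
|BC| ∈ {21}
|AC| ∈ {√(697)}

|AC| = √(697)  (≈ 26.4008)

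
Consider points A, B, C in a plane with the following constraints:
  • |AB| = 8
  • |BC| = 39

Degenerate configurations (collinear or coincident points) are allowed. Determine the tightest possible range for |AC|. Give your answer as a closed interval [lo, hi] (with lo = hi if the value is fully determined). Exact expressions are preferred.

|AB| ∈ {8}
|BC| ∈ {39}
|AC| ∈ [31, 47]

|AC| ∈ [31, 47]  (≈ [31.0000, 47.0000])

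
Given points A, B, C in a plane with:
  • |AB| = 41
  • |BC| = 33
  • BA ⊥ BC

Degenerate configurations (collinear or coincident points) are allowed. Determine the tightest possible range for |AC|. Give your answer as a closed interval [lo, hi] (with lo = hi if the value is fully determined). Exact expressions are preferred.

|AC| = √(2770)  (≈ 52.6308)

|AB| ∈ {41}
|BC| ∈ {33}
|AC| ∈ {√(2770)}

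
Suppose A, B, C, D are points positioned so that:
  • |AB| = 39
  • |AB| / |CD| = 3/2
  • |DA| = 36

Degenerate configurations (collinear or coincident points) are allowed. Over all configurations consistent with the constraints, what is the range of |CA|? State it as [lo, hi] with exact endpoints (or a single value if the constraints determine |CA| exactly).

|CA| ∈ [10, 62]  (≈ [10.0000, 62.0000])

|AB| ∈ {39}
|AD| ∈ {36}
|CD| ∈ {26}
|BD| ∈ [3, 75]
|AC| ∈ [10, 62]
|BC| ∈ [0, 101]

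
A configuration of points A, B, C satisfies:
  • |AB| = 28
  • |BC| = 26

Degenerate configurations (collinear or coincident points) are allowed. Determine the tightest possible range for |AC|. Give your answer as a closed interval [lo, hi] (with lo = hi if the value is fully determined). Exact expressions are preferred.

|AB| ∈ {28}
|BC| ∈ {26}
|AC| ∈ [2, 54]

|AC| ∈ [2, 54]  (≈ [2.0000, 54.0000])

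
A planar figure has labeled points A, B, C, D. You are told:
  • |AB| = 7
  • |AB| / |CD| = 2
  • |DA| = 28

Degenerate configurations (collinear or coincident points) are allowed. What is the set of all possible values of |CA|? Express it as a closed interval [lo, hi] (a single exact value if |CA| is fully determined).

|CA| ∈ [49/2, 63/2]  (≈ [24.5000, 31.5000])

|AB| ∈ {7}
|AD| ∈ {28}
|CD| ∈ {7/2}
|BD| ∈ [21, 35]
|AC| ∈ [49/2, 63/2]
|BC| ∈ [35/2, 77/2]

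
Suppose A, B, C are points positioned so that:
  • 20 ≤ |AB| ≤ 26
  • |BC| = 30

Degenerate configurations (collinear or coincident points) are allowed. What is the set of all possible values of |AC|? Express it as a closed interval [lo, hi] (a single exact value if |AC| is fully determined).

|AC| ∈ [4, 56]  (≈ [4.0000, 56.0000])

|AB| ∈ [20, 26]
|BC| ∈ {30}
|AC| ∈ [4, 56]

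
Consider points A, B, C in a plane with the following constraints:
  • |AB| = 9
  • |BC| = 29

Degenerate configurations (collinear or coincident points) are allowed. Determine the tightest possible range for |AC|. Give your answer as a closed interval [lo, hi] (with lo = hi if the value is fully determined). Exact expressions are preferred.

|AC| ∈ [20, 38]  (≈ [20.0000, 38.0000])

|AB| ∈ {9}
|BC| ∈ {29}
|AC| ∈ [20, 38]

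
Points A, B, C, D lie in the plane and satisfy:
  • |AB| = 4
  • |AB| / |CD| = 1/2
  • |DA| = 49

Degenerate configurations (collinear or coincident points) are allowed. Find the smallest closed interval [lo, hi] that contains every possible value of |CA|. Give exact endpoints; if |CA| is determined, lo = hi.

|CA| ∈ [41, 57]  (≈ [41.0000, 57.0000])

|AB| ∈ {4}
|AD| ∈ {49}
|CD| ∈ {8}
|BD| ∈ [45, 53]
|AC| ∈ [41, 57]
|BC| ∈ [37, 61]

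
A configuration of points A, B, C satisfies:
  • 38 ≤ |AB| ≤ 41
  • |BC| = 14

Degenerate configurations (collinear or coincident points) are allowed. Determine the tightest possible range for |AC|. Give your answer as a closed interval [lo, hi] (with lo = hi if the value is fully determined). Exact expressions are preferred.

|AC| ∈ [24, 55]  (≈ [24.0000, 55.0000])

|AB| ∈ [38, 41]
|BC| ∈ {14}
|AC| ∈ [24, 55]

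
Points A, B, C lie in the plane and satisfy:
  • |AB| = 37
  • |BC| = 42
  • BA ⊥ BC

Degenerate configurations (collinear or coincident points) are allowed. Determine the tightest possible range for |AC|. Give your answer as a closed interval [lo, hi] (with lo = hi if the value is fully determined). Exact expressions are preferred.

|AB| ∈ {37}
|BC| ∈ {42}
|AC| ∈ {√(3133)}

|AC| = √(3133)  (≈ 55.9732)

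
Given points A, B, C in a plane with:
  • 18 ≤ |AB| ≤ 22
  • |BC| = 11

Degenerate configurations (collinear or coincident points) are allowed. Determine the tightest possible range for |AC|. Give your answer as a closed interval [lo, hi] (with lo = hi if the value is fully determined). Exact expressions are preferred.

|AC| ∈ [7, 33]  (≈ [7.0000, 33.0000])

|AB| ∈ [18, 22]
|BC| ∈ {11}
|AC| ∈ [7, 33]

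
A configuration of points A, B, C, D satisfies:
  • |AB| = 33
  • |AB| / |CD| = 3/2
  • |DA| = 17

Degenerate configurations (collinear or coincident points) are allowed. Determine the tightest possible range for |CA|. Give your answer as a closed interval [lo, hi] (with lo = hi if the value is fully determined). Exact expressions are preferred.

|CA| ∈ [5, 39]  (≈ [5.0000, 39.0000])

|AB| ∈ {33}
|AD| ∈ {17}
|CD| ∈ {22}
|BD| ∈ [16, 50]
|AC| ∈ [5, 39]
|BC| ∈ [0, 72]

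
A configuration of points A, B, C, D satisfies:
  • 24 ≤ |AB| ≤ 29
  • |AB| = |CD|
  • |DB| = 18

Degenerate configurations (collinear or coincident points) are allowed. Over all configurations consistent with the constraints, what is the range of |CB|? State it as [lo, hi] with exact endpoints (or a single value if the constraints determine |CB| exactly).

|CB| ∈ [6, 47]  (≈ [6.0000, 47.0000])

|AB| ∈ [24, 29]
|BD| ∈ {18}
|CD| ∈ [24, 29]
|AD| ∈ [6, 47]
|BC| ∈ [6, 47]
|AC| ∈ [0, 76]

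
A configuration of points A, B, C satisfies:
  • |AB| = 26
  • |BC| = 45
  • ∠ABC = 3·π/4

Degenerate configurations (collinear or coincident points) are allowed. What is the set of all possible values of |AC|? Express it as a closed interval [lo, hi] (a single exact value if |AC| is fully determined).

|AB| ∈ {26}
|BC| ∈ {45}
|AC| ∈ {√(1170·√(2) + 2701)}

|AC| = √(1170·√(2) + 2701)  (≈ 65.9972)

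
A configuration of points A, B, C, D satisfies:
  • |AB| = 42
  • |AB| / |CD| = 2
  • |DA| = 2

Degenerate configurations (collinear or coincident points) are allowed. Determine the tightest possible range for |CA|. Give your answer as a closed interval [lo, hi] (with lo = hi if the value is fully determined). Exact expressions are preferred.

|AB| ∈ {42}
|AD| ∈ {2}
|CD| ∈ {21}
|BD| ∈ [40, 44]
|AC| ∈ [19, 23]
|BC| ∈ [19, 65]

|CA| ∈ [19, 23]  (≈ [19.0000, 23.0000])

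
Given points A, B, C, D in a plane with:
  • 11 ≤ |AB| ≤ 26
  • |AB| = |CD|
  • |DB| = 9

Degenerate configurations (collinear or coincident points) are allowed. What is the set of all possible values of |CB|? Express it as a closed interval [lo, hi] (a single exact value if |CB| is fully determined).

|CB| ∈ [2, 35]  (≈ [2.0000, 35.0000])

|AB| ∈ [11, 26]
|BD| ∈ {9}
|CD| ∈ [11, 26]
|AD| ∈ [2, 35]
|BC| ∈ [2, 35]
|AC| ∈ [0, 61]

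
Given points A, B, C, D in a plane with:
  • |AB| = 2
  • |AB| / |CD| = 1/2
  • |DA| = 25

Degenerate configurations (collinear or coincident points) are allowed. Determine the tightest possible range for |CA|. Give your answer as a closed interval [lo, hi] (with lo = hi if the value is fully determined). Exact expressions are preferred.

|CA| ∈ [21, 29]  (≈ [21.0000, 29.0000])

|AB| ∈ {2}
|AD| ∈ {25}
|CD| ∈ {4}
|BD| ∈ [23, 27]
|AC| ∈ [21, 29]
|BC| ∈ [19, 31]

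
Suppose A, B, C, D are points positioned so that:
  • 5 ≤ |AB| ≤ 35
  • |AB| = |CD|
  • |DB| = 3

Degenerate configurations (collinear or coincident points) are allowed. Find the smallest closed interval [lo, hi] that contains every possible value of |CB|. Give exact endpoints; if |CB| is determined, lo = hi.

|CB| ∈ [2, 38]  (≈ [2.0000, 38.0000])

|AB| ∈ [5, 35]
|BD| ∈ {3}
|CD| ∈ [5, 35]
|AD| ∈ [2, 38]
|BC| ∈ [2, 38]
|AC| ∈ [0, 73]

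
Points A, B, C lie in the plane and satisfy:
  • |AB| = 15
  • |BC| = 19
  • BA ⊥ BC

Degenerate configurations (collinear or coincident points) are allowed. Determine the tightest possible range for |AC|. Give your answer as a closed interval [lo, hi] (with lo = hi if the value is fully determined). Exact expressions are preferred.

|AC| = √(586)  (≈ 24.2074)

|AB| ∈ {15}
|BC| ∈ {19}
|AC| ∈ {√(586)}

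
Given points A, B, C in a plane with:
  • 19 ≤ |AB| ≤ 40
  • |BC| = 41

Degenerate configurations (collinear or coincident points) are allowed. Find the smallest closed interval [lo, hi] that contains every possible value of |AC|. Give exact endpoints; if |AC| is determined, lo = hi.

|AC| ∈ [1, 81]  (≈ [1.0000, 81.0000])

|AB| ∈ [19, 40]
|BC| ∈ {41}
|AC| ∈ [1, 81]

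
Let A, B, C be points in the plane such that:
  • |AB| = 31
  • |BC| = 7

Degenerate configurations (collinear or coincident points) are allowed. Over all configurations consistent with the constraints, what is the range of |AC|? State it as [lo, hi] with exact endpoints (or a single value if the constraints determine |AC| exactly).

|AC| ∈ [24, 38]  (≈ [24.0000, 38.0000])

|AB| ∈ {31}
|BC| ∈ {7}
|AC| ∈ [24, 38]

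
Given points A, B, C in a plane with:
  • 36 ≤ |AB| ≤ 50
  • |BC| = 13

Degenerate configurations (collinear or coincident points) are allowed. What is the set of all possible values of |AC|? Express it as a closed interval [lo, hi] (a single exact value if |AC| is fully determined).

|AB| ∈ [36, 50]
|BC| ∈ {13}
|AC| ∈ [23, 63]

|AC| ∈ [23, 63]  (≈ [23.0000, 63.0000])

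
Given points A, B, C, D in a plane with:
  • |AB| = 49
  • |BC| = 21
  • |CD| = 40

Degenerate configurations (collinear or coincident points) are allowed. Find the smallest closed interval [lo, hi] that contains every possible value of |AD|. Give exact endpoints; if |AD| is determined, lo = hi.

|AD| ∈ [0, 110]  (≈ [0.0000, 110.0000])

|AB| ∈ {49}
|BC| ∈ {21}
|CD| ∈ {40}
|AC| ∈ [28, 70]
|BD| ∈ [19, 61]
|AD| ∈ [0, 110]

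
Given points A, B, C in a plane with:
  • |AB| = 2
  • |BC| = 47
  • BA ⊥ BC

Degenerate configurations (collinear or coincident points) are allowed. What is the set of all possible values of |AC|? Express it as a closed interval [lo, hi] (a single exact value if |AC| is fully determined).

|AC| = √(2213)  (≈ 47.0425)

|AB| ∈ {2}
|BC| ∈ {47}
|AC| ∈ {√(2213)}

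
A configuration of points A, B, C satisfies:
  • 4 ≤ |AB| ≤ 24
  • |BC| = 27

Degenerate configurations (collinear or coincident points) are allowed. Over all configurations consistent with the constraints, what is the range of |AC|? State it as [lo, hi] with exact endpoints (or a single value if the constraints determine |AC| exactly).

|AC| ∈ [3, 51]  (≈ [3.0000, 51.0000])

|AB| ∈ [4, 24]
|BC| ∈ {27}
|AC| ∈ [3, 51]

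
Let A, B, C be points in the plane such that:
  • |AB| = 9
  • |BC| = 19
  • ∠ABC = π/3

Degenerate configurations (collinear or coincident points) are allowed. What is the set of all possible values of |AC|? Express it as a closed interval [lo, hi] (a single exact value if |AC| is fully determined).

|AC| = √(271)  (≈ 16.4621)

|AB| ∈ {9}
|BC| ∈ {19}
|AC| ∈ {√(271)}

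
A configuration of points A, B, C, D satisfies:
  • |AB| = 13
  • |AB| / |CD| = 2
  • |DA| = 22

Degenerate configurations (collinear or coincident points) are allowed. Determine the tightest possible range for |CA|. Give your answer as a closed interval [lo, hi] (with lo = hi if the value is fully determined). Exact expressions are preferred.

|CA| ∈ [31/2, 57/2]  (≈ [15.5000, 28.5000])

|AB| ∈ {13}
|AD| ∈ {22}
|CD| ∈ {13/2}
|BD| ∈ [9, 35]
|AC| ∈ [31/2, 57/2]
|BC| ∈ [5/2, 83/2]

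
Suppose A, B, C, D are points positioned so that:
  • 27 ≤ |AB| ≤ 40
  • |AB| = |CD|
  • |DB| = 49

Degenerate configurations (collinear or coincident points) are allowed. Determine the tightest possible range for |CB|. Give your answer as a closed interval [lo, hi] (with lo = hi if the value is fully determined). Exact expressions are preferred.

|CB| ∈ [9, 89]  (≈ [9.0000, 89.0000])

|AB| ∈ [27, 40]
|BD| ∈ {49}
|CD| ∈ [27, 40]
|AD| ∈ [9, 89]
|BC| ∈ [9, 89]
|AC| ∈ [0, 129]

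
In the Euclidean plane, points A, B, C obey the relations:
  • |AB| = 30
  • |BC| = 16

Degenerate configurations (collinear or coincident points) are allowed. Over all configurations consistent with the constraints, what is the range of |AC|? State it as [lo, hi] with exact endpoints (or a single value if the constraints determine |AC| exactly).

|AC| ∈ [14, 46]  (≈ [14.0000, 46.0000])

|AB| ∈ {30}
|BC| ∈ {16}
|AC| ∈ [14, 46]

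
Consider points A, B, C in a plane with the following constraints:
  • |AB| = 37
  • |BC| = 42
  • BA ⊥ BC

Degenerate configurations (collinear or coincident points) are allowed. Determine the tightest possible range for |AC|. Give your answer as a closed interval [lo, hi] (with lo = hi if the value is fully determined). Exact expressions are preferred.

|AB| ∈ {37}
|BC| ∈ {42}
|AC| ∈ {√(3133)}

|AC| = √(3133)  (≈ 55.9732)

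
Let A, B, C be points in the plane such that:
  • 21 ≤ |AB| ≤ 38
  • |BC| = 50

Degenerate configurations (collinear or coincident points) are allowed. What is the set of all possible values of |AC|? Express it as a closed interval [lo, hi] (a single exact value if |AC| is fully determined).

|AC| ∈ [12, 88]  (≈ [12.0000, 88.0000])

|AB| ∈ [21, 38]
|BC| ∈ {50}
|AC| ∈ [12, 88]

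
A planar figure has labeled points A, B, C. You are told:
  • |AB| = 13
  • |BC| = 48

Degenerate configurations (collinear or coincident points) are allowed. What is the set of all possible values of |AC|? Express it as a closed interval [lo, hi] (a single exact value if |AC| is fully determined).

|AB| ∈ {13}
|BC| ∈ {48}
|AC| ∈ [35, 61]

|AC| ∈ [35, 61]  (≈ [35.0000, 61.0000])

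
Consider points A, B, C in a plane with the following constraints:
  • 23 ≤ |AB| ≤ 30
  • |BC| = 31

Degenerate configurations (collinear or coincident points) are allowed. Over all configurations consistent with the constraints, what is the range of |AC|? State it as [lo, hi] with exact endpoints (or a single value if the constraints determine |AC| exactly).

|AC| ∈ [1, 61]  (≈ [1.0000, 61.0000])

|AB| ∈ [23, 30]
|BC| ∈ {31}
|AC| ∈ [1, 61]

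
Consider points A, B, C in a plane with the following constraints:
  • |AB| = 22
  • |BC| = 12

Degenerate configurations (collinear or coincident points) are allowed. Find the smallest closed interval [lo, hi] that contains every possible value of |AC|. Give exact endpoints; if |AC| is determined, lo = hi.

|AB| ∈ {22}
|BC| ∈ {12}
|AC| ∈ [10, 34]

|AC| ∈ [10, 34]  (≈ [10.0000, 34.0000])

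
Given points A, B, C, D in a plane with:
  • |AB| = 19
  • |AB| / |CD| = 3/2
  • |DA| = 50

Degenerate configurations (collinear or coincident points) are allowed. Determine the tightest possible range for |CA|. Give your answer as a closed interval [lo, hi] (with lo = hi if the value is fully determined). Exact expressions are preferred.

|CA| ∈ [112/3, 188/3]  (≈ [37.3333, 62.6667])

|AB| ∈ {19}
|AD| ∈ {50}
|CD| ∈ {38/3}
|BD| ∈ [31, 69]
|AC| ∈ [112/3, 188/3]
|BC| ∈ [55/3, 245/3]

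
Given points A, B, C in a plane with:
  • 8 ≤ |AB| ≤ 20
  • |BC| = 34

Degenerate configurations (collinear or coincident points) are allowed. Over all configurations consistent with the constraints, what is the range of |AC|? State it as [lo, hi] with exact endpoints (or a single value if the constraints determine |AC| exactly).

|AB| ∈ [8, 20]
|BC| ∈ {34}
|AC| ∈ [14, 54]

|AC| ∈ [14, 54]  (≈ [14.0000, 54.0000])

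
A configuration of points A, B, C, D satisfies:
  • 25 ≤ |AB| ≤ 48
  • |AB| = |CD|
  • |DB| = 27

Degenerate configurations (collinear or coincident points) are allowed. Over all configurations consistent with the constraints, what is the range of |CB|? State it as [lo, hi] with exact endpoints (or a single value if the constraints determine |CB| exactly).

|AB| ∈ [25, 48]
|BD| ∈ {27}
|CD| ∈ [25, 48]
|AD| ∈ [0, 75]
|BC| ∈ [0, 75]
|AC| ∈ [0, 123]

|CB| ∈ [0, 75]  (≈ [0.0000, 75.0000])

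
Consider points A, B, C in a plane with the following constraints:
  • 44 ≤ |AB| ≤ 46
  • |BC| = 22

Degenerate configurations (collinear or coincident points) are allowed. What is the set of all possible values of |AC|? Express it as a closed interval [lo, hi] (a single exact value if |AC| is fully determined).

|AC| ∈ [22, 68]  (≈ [22.0000, 68.0000])

|AB| ∈ [44, 46]
|BC| ∈ {22}
|AC| ∈ [22, 68]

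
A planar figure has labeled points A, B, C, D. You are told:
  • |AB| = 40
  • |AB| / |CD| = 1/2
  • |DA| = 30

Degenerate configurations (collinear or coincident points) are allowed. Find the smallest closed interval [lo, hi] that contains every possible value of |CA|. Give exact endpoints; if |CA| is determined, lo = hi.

|AB| ∈ {40}
|AD| ∈ {30}
|CD| ∈ {80}
|BD| ∈ [10, 70]
|AC| ∈ [50, 110]
|BC| ∈ [10, 150]

|CA| ∈ [50, 110]  (≈ [50.0000, 110.0000])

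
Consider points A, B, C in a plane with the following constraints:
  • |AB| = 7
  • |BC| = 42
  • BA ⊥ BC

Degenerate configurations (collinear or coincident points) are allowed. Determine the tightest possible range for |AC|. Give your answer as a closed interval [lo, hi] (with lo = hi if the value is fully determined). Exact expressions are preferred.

|AC| = 7·√(37)  (≈ 42.5793)

|AB| ∈ {7}
|BC| ∈ {42}
|AC| ∈ {7·√(37)}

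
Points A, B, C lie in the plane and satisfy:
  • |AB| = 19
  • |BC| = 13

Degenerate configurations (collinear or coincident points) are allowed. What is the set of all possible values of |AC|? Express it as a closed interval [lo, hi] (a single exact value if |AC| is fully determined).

|AC| ∈ [6, 32]  (≈ [6.0000, 32.0000])

|AB| ∈ {19}
|BC| ∈ {13}
|AC| ∈ [6, 32]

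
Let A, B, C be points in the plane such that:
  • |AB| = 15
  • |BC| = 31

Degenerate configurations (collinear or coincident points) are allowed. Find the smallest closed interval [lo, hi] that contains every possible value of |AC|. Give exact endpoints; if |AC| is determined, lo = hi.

|AB| ∈ {15}
|BC| ∈ {31}
|AC| ∈ [16, 46]

|AC| ∈ [16, 46]  (≈ [16.0000, 46.0000])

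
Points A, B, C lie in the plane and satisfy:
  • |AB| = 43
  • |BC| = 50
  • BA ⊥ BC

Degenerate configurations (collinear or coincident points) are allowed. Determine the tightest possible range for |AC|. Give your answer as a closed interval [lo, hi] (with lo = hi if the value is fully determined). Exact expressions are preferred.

|AC| = √(4349)  (≈ 65.9469)

|AB| ∈ {43}
|BC| ∈ {50}
|AC| ∈ {√(4349)}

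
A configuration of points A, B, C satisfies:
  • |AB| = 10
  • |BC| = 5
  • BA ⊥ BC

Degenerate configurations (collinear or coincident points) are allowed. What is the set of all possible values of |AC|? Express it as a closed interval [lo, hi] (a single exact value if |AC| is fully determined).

|AB| ∈ {10}
|BC| ∈ {5}
|AC| ∈ {5·√(5)}

|AC| = 5·√(5)  (≈ 11.1803)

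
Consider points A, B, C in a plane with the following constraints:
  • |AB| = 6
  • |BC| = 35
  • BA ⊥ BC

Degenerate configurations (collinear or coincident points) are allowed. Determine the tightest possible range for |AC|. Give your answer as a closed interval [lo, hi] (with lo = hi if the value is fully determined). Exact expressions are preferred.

|AC| = √(1261)  (≈ 35.5106)

|AB| ∈ {6}
|BC| ∈ {35}
|AC| ∈ {√(1261)}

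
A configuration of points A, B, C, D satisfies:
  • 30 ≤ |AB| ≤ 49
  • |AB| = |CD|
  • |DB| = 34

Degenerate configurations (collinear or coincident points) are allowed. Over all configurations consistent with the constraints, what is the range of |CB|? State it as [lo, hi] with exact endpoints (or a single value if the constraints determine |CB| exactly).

|CB| ∈ [0, 83]  (≈ [0.0000, 83.0000])

|AB| ∈ [30, 49]
|BD| ∈ {34}
|CD| ∈ [30, 49]
|AD| ∈ [0, 83]
|BC| ∈ [0, 83]
|AC| ∈ [0, 132]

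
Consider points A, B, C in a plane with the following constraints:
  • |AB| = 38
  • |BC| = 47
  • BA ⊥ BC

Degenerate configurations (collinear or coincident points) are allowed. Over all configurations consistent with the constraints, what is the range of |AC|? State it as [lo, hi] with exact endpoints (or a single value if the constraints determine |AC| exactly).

|AB| ∈ {38}
|BC| ∈ {47}
|AC| ∈ {√(3653)}

|AC| = √(3653)  (≈ 60.4401)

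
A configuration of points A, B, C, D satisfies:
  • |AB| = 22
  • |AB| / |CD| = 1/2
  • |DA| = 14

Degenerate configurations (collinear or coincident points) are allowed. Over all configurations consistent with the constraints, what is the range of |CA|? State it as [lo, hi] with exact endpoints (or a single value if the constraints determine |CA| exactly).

|AB| ∈ {22}
|AD| ∈ {14}
|CD| ∈ {44}
|BD| ∈ [8, 36]
|AC| ∈ [30, 58]
|BC| ∈ [8, 80]

|CA| ∈ [30, 58]  (≈ [30.0000, 58.0000])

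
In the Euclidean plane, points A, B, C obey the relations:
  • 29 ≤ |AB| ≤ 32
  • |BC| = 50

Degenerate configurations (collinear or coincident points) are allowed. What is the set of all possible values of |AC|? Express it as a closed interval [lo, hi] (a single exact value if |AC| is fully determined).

|AB| ∈ [29, 32]
|BC| ∈ {50}
|AC| ∈ [18, 82]

|AC| ∈ [18, 82]  (≈ [18.0000, 82.0000])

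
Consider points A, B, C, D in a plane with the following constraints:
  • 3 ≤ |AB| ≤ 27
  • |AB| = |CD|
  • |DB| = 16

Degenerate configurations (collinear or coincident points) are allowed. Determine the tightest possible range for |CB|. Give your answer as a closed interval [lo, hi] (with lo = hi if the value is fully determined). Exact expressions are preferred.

|CB| ∈ [0, 43]  (≈ [0.0000, 43.0000])

|AB| ∈ [3, 27]
|BD| ∈ {16}
|CD| ∈ [3, 27]
|AD| ∈ [0, 43]
|BC| ∈ [0, 43]
|AC| ∈ [0, 70]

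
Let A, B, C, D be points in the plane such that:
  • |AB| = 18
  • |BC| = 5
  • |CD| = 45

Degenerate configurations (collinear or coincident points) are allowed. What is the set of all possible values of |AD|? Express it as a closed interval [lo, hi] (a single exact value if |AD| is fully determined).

|AB| ∈ {18}
|BC| ∈ {5}
|CD| ∈ {45}
|AC| ∈ [13, 23]
|BD| ∈ [40, 50]
|AD| ∈ [22, 68]

|AD| ∈ [22, 68]  (≈ [22.0000, 68.0000])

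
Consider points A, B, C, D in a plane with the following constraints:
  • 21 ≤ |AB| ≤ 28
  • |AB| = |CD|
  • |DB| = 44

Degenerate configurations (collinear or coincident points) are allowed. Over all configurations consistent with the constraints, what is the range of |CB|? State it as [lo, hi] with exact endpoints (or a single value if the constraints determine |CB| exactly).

|AB| ∈ [21, 28]
|BD| ∈ {44}
|CD| ∈ [21, 28]
|AD| ∈ [16, 72]
|BC| ∈ [16, 72]
|AC| ∈ [0, 100]

|CB| ∈ [16, 72]  (≈ [16.0000, 72.0000])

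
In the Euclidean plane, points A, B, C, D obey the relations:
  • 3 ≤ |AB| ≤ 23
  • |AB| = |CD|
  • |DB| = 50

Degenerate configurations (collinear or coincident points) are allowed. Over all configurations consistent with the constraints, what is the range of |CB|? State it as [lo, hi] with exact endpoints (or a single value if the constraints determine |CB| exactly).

|AB| ∈ [3, 23]
|BD| ∈ {50}
|CD| ∈ [3, 23]
|AD| ∈ [27, 73]
|BC| ∈ [27, 73]
|AC| ∈ [4, 96]

|CB| ∈ [27, 73]  (≈ [27.0000, 73.0000])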